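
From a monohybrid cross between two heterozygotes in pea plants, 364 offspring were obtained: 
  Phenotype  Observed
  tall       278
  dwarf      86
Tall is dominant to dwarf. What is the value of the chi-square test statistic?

For a monohybrid cross between heterozygotes with complete dominance, the expected phenotypic ratio is 3:1.
The 3:1 ratio has 4 parts, so with N = 364 the expected counts are:
  tall: 364 × 3/4 = 273
  dwarf: 364 × 1/4 = 91
χ² = Σ (O − E)² / E
  tall: (278 − 273)² / 273 = 0.0916
  dwarf: (86 − 91)² / 91 = 0.2747
χ² = 0.0916 + 0.2747 = 0.3663 ≈ 0.366

0.366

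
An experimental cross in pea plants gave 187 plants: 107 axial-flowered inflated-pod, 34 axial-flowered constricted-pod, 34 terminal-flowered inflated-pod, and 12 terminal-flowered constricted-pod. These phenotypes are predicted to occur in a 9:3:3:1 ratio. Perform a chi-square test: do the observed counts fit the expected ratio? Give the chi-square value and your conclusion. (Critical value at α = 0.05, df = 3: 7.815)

0.104; consistent

The 9:3:3:1 ratio has 16 parts, so with N = 187 the expected counts are:
  axial-flowered inflated-pod: 187 × 9/16 = 105.1875
  axial-flowered constricted-pod: 187 × 3/16 = 35.0625
  terminal-flowered inflated-pod: 187 × 3/16 = 35.0625
  terminal-flowered constricted-pod: 187 × 1/16 = 11.6875
χ² = Σ (O − E)² / E
  axial-flowered inflated-pod: (107 − 105.1875)² / 105.1875 = 0.0312
  axial-flowered constricted-pod: (34 − 35.0625)² / 35.0625 = 0.0322
  terminal-flowered inflated-pod: (34 − 35.0625)² / 35.0625 = 0.0322
  terminal-flowered constricted-pod: (12 − 11.6875)² / 11.6875 = 0.0084
χ² = 0.0312 + 0.0322 + 0.0322 + 0.0084 = 0.104
Degrees of freedom = 4 − 1 = 3; critical value at α = 0.05 is 7.815.
Since 0.104 < 7.815, we fail to reject the null hypothesis — the data are consistent with the 9:3:3:1 ratio.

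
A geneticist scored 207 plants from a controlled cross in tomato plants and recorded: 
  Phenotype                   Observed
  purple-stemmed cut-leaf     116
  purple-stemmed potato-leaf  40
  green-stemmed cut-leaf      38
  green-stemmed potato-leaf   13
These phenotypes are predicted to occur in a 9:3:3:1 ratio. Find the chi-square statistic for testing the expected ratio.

Under the 9:3:3:1 hypothesis (Σ ratio = 16, N = 207):
  purple-stemmed cut-leaf: 207 × 9/16 = 116.4375
  purple-stemmed potato-leaf: 207 × 3/16 = 38.8125
  green-stemmed cut-leaf: 207 × 3/16 = 38.8125
  green-stemmed potato-leaf: 207 × 1/16 = 12.9375
χ² = Σ (O − E)² / E
  purple-stemmed cut-leaf: (116 − 116.4375)² / 116.4375 = 0.0016
  purple-stemmed potato-leaf: (40 − 38.8125)² / 38.8125 = 0.0363
  green-stemmed cut-leaf: (38 − 38.8125)² / 38.8125 = 0.0170
  green-stemmed potato-leaf: (13 − 12.9375)² / 12.9375 = 0.0003
χ² = 0.0016 + 0.0363 + 0.0170 + 0.0003 = 0.0552 ≈ 0.055

0.055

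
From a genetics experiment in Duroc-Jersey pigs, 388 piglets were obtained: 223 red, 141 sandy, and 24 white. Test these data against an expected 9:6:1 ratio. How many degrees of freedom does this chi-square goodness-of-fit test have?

A goodness-of-fit test with 3 phenotype classes has df = 3 − 1 = 2.

2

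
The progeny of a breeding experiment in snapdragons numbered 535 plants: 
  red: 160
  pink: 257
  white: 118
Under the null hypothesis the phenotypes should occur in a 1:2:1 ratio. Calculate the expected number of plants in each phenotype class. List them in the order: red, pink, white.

Total ratio parts = 4. Expected numbers out of 535:
  red: 535 × 1/4 = 133.75
  pink: 535 × 2/4 = 267.5
  white: 535 × 1/4 = 133.75

133.75, 267.5, 133.75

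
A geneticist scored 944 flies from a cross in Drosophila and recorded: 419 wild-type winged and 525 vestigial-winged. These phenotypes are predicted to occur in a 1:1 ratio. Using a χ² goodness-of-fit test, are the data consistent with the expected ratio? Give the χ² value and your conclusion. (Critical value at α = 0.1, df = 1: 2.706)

11.903; not consistent

Expected counts for N = 944 under a 1:1 ratio (total parts = 2):
  wild-type winged: 944 × 1/2 = 472
  vestigial-winged: 944 × 1/2 = 472
χ² = Σ (O − E)² / E
  wild-type winged: (419 − 472)² / 472 = 5.9513
  vestigial-winged: (525 − 472)² / 472 = 5.9513
χ² = 5.9513 + 5.9513 = 11.9026 ≈ 11.903
Degrees of freedom = 2 − 1 = 1; critical value at α = 0.1 is 2.706.
Since 11.903 > 2.706, we reject the null hypothesis — the data do not fit the 1:1 ratio.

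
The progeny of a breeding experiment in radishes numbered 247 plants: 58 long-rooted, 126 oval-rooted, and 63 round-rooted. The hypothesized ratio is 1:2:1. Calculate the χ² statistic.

The 1:2:1 ratio has 4 parts, so with N = 247 the expected counts are:
  long-rooted: 247 × 1/4 = 61.75
  oval-rooted: 247 × 2/4 = 123.5
  round-rooted: 247 × 1/4 = 61.75
χ² = Σ (O − E)² / E
  long-rooted: (58 − 61.75)² / 61.75 = 0.2277
  oval-rooted: (126 − 123.5)² / 123.5 = 0.0506
  round-rooted: (63 − 61.75)² / 61.75 = 0.0253
χ² = 0.2277 + 0.0506 + 0.0253 = 0.3036 ≈ 0.304

0.304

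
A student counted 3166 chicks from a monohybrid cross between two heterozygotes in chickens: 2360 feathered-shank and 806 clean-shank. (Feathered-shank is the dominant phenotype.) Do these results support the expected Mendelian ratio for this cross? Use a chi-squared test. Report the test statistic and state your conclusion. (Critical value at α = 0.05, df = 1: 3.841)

0.354; consistent

For a monohybrid cross between heterozygotes with complete dominance, the expected phenotypic ratio is 3:1.
Total ratio parts = 4. Expected numbers out of 3166:
  feathered-shank: 3166 × 3/4 = 2374.5
  clean-shank: 3166 × 1/4 = 791.5
χ² = Σ (O − E)² / E
  feathered-shank: (2360 − 2374.5)² / 2374.5 = 0.0885
  clean-shank: (806 − 791.5)² / 791.5 = 0.2656
χ² = 0.0885 + 0.2656 = 0.3541 ≈ 0.354
Degrees of freedom = 2 − 1 = 1; critical value at α = 0.05 is 3.841.
Since 0.354 < 3.841, we fail to reject the null hypothesis — the data are consistent with the 3:1 ratio.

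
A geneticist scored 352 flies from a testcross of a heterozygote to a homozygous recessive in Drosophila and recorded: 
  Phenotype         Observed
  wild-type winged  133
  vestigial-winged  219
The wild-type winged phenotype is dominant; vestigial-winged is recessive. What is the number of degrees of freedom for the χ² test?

A testcross of a heterozygote (Aa × aa) gives a 1:1 phenotypic ratio.
A goodness-of-fit test with 2 phenotype classes has df = 2 − 1 = 1.

1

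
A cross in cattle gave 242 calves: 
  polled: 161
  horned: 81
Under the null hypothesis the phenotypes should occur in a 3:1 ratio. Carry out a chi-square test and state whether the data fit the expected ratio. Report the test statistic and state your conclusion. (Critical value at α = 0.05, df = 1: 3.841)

9.262; not consistent

Total ratio parts = 4. Expected numbers out of 242:
  polled: 242 × 3/4 = 181.5
  horned: 242 × 1/4 = 60.5
χ² = Σ (O − E)² / E
  polled: (161 − 181.5)² / 181.5 = 2.3154
  horned: (81 − 60.5)² / 60.5 = 6.9463
χ² = 2.3154 + 6.9463 = 9.2617 ≈ 9.262
Degrees of freedom = 2 − 1 = 1; critical value at α = 0.05 is 3.841.
Since 9.262 > 3.841, we reject the null hypothesis — the data do not fit the 3:1 ratio.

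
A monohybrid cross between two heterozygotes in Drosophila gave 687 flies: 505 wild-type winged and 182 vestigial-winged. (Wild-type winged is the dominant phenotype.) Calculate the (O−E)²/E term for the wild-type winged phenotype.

For a monohybrid cross between heterozygotes with complete dominance, the expected phenotypic ratio is 3:1.
Total ratio parts = 4. Expected numbers out of 687:
  wild-type winged: 687 × 3/4 = 515.25
  vestigial-winged: 687 × 1/4 = 171.75
Contribution of wild-type winged: (505 − 515.25)² / 515.25 = 0.2039

0.204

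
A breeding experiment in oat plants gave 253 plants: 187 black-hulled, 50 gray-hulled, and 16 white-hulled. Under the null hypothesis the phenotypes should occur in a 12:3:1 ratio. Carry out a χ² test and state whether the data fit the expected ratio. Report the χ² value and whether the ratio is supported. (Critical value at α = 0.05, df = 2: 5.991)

Expected counts for N = 253 under a 12:3:1 ratio (total parts = 16):
  black-hulled: 253 × 12/16 = 189.75
  gray-hulled: 253 × 3/16 = 47.4375
  white-hulled: 253 × 1/16 = 15.8125
χ² = Σ (O − E)² / E
  black-hulled: (187 − 189.75)² / 189.75 = 0.0399
  gray-hulled: (50 − 47.4375)² / 47.4375 = 0.1384
  white-hulled: (16 − 15.8125)² / 15.8125 = 0.0022
χ² = 0.0399 + 0.1384 + 0.0022 = 0.1805 ≈ 0.181
Degrees of freedom = 3 − 1 = 2; critical value at α = 0.05 is 5.991.
Since 0.181 < 5.991, we fail to reject the null hypothesis — the data are consistent with the 12:3:1 ratio.

0.181; consistent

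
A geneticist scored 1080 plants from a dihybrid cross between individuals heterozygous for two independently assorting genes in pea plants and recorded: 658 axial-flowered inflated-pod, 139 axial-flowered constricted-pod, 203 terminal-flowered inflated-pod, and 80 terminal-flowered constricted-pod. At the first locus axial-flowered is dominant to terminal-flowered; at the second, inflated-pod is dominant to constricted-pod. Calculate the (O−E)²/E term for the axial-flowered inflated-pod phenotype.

A dihybrid F₂ with independent assortment and complete dominance at both loci gives a 9:3:3:1 phenotypic ratio.
Under the 9:3:3:1 hypothesis (Σ ratio = 16, N = 1080):
  axial-flowered inflated-pod: 1080 × 9/16 = 607.5
  axial-flowered constricted-pod: 1080 × 3/16 = 202.5
  terminal-flowered inflated-pod: 1080 × 3/16 = 202.5
  terminal-flowered constricted-pod: 1080 × 1/16 = 67.5
Contribution of axial-flowered inflated-pod: (658 − 607.5)² / 607.5 = 4.1979

4.198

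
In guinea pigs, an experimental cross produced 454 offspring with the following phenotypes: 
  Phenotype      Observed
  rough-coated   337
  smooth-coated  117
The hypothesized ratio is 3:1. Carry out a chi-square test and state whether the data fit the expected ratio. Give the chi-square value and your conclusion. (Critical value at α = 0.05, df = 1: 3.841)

0.144; consistent

The 3:1 ratio has 4 parts, so with N = 454 the expected counts are:
  rough-coated: 454 × 3/4 = 340.5
  smooth-coated: 454 × 1/4 = 113.5
χ² = Σ (O − E)² / E
  rough-coated: (337 − 340.5)² / 340.5 = 0.0360
  smooth-coated: (117 − 113.5)² / 113.5 = 0.1079
χ² = 0.0360 + 0.1079 = 0.1439 ≈ 0.144
Degrees of freedom = 2 − 1 = 1; critical value at α = 0.05 is 3.841.
Since 0.144 < 3.841, we fail to reject the null hypothesis — the data are consistent with the 3:1 ratio.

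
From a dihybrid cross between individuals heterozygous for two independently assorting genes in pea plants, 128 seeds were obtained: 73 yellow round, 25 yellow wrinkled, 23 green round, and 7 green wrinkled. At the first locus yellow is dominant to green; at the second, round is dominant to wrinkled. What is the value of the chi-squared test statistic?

A dihybrid F₂ with independent assortment and complete dominance at both loci gives a 9:3:3:1 phenotypic ratio.
Expected counts for N = 128 under a 9:3:3:1 ratio (total parts = 16):
  yellow round: 128 × 9/16 = 72
  yellow wrinkled: 128 × 3/16 = 24
  green round: 128 × 3/16 = 24
  green wrinkled: 128 × 1/16 = 8
χ² = Σ (O − E)² / E
  yellow round: (73 − 72)² / 72 = 0.0139
  yellow wrinkled: (25 − 24)² / 24 = 0.0417
  green round: (23 − 24)² / 24 = 0.0417
  green wrinkled: (7 − 8)² / 8 = 0.1250
χ² = 0.0139 + 0.0417 + 0.0417 + 0.1250 = 0.2223 ≈ 0.222

0.222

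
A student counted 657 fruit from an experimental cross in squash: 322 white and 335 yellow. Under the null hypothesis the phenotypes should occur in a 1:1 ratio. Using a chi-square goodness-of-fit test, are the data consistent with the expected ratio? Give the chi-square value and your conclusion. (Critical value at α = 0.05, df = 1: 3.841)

0.257; consistent

Expected counts for N = 657 under a 1:1 ratio (total parts = 2):
  white: 657 × 1/2 = 328.5
  yellow: 657 × 1/2 = 328.5
χ² = Σ (O − E)² / E
  white: (322 − 328.5)² / 328.5 = 0.1286
  yellow: (335 − 328.5)² / 328.5 = 0.1286
χ² = 0.1286 + 0.1286 = 0.2572 ≈ 0.257
Degrees of freedom = 2 − 1 = 1; critical value at α = 0.05 is 3.841.
Since 0.257 < 3.841, we fail to reject the null hypothesis — the data are consistent with the 1:1 ratio.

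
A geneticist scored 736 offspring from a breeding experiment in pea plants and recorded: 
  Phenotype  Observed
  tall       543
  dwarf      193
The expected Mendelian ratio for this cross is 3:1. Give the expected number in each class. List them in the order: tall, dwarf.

Expected counts for N = 736 under a 3:1 ratio (total parts = 4):
  tall: 736 × 3/4 = 552
  dwarf: 736 × 1/4 = 184

552, 184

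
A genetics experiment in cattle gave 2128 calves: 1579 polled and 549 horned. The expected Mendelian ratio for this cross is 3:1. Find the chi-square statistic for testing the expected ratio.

0.724

The 3:1 ratio has 4 parts, so with N = 2128 the expected counts are:
  polled: 2128 × 3/4 = 1596
  horned: 2128 × 1/4 = 532
χ² = Σ (O − E)² / E
  polled: (1579 − 1596)² / 1596 = 0.1811
  horned: (549 − 532)² / 532 = 0.5432
χ² = 0.1811 + 0.5432 = 0.7243 ≈ 0.724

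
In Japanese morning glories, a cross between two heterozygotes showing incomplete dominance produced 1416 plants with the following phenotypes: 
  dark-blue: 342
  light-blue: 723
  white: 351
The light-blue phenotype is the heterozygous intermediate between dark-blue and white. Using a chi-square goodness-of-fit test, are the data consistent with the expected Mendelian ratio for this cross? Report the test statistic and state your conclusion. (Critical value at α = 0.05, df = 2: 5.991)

With incomplete dominance, a heterozygote × heterozygote cross gives a 1:2:1 phenotypic ratio.
The 1:2:1 ratio has 4 parts, so with N = 1416 the expected counts are:
  dark-blue: 1416 × 1/4 = 354
  light-blue: 1416 × 2/4 = 708
  white: 1416 × 1/4 = 354
χ² = Σ (O − E)² / E
  dark-blue: (342 − 354)² / 354 = 0.4068
  light-blue: (723 − 708)² / 708 = 0.3178
  white: (351 − 354)² / 354 = 0.0254
χ² = 0.4068 + 0.3178 + 0.0254 = 0.750
Degrees of freedom = 3 − 1 = 2; critical value at α = 0.05 is 5.991.
Since 0.750 < 5.991, we fail to reject the null hypothesis — the data are consistent with the 1:2:1 ratio.

0.750; consistent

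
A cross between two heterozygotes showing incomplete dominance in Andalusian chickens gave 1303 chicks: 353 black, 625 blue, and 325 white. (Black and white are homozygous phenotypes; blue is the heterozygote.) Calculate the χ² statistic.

3.359

With incomplete dominance, a heterozygote × heterozygote cross gives a 1:2:1 phenotypic ratio.
Under the 1:2:1 hypothesis (Σ ratio = 4, N = 1303):
  black: 1303 × 1/4 = 325.75
  blue: 1303 × 2/4 = 651.5
  white: 1303 × 1/4 = 325.75
χ² = Σ (O − E)² / E
  black: (353 − 325.75)² / 325.75 = 2.2795
  blue: (625 − 651.5)² / 651.5 = 1.0779
  white: (325 − 325.75)² / 325.75 = 0.0017
χ² = 2.2795 + 1.0779 + 0.0017 = 3.3591 ≈ 3.359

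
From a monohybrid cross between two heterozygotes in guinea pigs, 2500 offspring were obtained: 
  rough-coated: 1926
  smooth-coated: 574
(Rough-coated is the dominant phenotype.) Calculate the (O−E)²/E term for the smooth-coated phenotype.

For a monohybrid cross between heterozygotes with complete dominance, the expected phenotypic ratio is 3:1.
Under the 3:1 hypothesis (Σ ratio = 4, N = 2500):
  rough-coated: 2500 × 3/4 = 1875
  smooth-coated: 2500 × 1/4 = 625
Contribution of smooth-coated: (574 − 625)² / 625 = 4.1616

4.162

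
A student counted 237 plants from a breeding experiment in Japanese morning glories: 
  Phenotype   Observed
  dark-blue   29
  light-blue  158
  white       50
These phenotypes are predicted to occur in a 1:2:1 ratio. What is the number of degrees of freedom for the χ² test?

A goodness-of-fit test with 3 phenotype classes has df = 3 − 1 = 2.

2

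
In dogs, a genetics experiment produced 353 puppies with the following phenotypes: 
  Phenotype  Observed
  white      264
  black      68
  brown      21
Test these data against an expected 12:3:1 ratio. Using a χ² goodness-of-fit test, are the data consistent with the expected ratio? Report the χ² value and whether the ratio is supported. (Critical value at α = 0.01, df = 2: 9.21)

Expected counts for N = 353 under a 12:3:1 ratio (total parts = 16):
  white: 353 × 12/16 = 264.75
  black: 353 × 3/16 = 66.1875
  brown: 353 × 1/16 = 22.0625
χ² = Σ (O − E)² / E
  white: (264 − 264.75)² / 264.75 = 0.0021
  black: (68 − 66.1875)² / 66.1875 = 0.0496
  brown: (21 − 22.0625)² / 22.0625 = 0.0512
χ² = 0.0021 + 0.0496 + 0.0512 = 0.1029 ≈ 0.103
Degrees of freedom = 3 − 1 = 2; critical value at α = 0.01 is 9.21.
Since 0.103 < 9.21, we fail to reject the null hypothesis — the data are consistent with the 12:3:1 ratio.

0.103; consistent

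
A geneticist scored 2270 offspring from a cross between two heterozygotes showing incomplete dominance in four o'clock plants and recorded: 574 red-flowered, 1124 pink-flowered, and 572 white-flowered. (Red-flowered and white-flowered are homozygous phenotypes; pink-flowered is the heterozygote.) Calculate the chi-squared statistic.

0.217

With incomplete dominance, a heterozygote × heterozygote cross gives a 1:2:1 phenotypic ratio.
Total ratio parts = 4. Expected numbers out of 2270:
  red-flowered: 2270 × 1/4 = 567.5
  pink-flowered: 2270 × 2/4 = 1135
  white-flowered: 2270 × 1/4 = 567.5
χ² = Σ (O − E)² / E
  red-flowered: (574 − 567.5)² / 567.5 = 0.0744
  pink-flowered: (1124 − 1135)² / 1135 = 0.1066
  white-flowered: (572 − 567.5)² / 567.5 = 0.0357
χ² = 0.0744 + 0.1066 + 0.0357 = 0.2167 ≈ 0.217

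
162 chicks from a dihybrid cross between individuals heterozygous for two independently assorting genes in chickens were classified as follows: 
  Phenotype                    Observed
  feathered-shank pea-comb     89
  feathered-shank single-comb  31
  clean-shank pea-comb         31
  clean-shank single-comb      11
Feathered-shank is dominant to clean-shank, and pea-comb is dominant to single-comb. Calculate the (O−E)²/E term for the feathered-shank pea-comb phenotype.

A dihybrid F₂ with independent assortment and complete dominance at both loci gives a 9:3:3:1 phenotypic ratio.
Total ratio parts = 16. Expected numbers out of 162:
  feathered-shank pea-comb: 162 × 9/16 = 91.125
  feathered-shank single-comb: 162 × 3/16 = 30.375
  clean-shank pea-comb: 162 × 3/16 = 30.375
  clean-shank single-comb: 162 × 1/16 = 10.125
Contribution of feathered-shank pea-comb: (89 − 91.125)² / 91.125 = 0.0496

0.050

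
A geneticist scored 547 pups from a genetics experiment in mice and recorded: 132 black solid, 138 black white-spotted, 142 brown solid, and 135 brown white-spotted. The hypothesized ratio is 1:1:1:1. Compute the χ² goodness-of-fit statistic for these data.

Expected counts for N = 547 under a 1:1:1:1 ratio (total parts = 4):
  black solid: 547 × 1/4 = 136.75
  black white-spotted: 547 × 1/4 = 136.75
  brown solid: 547 × 1/4 = 136.75
  brown white-spotted: 547 × 1/4 = 136.75
χ² = Σ (O − E)² / E
  black solid: (132 − 136.75)² / 136.75 = 0.1650
  black white-spotted: (138 − 136.75)² / 136.75 = 0.0114
  brown solid: (142 − 136.75)² / 136.75 = 0.2016
  brown white-spotted: (135 − 136.75)² / 136.75 = 0.0224
χ² = 0.1650 + 0.0114 + 0.2016 + 0.0224 = 0.4004 ≈ 0.400

0.400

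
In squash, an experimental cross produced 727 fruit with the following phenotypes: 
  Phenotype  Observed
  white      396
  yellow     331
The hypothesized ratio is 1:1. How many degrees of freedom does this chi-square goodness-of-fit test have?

1

A goodness-of-fit test with 2 phenotype classes has df = 2 − 1 = 1.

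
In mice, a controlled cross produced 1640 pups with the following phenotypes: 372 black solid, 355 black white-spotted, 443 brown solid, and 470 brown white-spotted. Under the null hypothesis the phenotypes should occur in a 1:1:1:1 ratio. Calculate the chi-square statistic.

22.337

Total ratio parts = 4. Expected numbers out of 1640:
  black solid: 1640 × 1/4 = 410
  black white-spotted: 1640 × 1/4 = 410
  brown solid: 1640 × 1/4 = 410
  brown white-spotted: 1640 × 1/4 = 410
χ² = Σ (O − E)² / E
  black solid: (372 − 410)² / 410 = 3.5220
  black white-spotted: (355 − 410)² / 410 = 7.3780
  brown solid: (443 − 410)² / 410 = 2.6561
  brown white-spotted: (470 − 410)² / 410 = 8.7805
χ² = 3.5220 + 7.3780 + 2.6561 + 8.7805 = 22.3366 ≈ 22.337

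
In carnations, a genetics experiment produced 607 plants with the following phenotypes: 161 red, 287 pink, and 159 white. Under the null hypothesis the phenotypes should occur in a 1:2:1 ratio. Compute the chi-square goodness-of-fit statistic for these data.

1.807

Under the 1:2:1 hypothesis (Σ ratio = 4, N = 607):
  red: 607 × 1/4 = 151.75
  pink: 607 × 2/4 = 303.5
  white: 607 × 1/4 = 151.75
χ² = Σ (O − E)² / E
  red: (161 − 151.75)² / 151.75 = 0.5638
  pink: (287 − 303.5)² / 303.5 = 0.8970
  white: (159 − 151.75)² / 151.75 = 0.3464
χ² = 0.5638 + 0.8970 + 0.3464 = 1.8072 ≈ 1.807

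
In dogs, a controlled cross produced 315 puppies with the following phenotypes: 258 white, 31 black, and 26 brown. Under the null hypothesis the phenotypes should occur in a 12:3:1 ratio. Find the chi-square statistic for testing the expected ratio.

17.360

Under the 12:3:1 hypothesis (Σ ratio = 16, N = 315):
  white: 315 × 12/16 = 236.25
  black: 315 × 3/16 = 59.0625
  brown: 315 × 1/16 = 19.6875
χ² = Σ (O − E)² / E
  white: (258 − 236.25)² / 236.25 = 2.0024
  black: (31 − 59.0625)² / 59.0625 = 13.3334
  brown: (26 − 19.6875)² / 19.6875 = 2.0240
χ² = 2.0024 + 13.3334 + 2.0240 = 17.3598 ≈ 17.360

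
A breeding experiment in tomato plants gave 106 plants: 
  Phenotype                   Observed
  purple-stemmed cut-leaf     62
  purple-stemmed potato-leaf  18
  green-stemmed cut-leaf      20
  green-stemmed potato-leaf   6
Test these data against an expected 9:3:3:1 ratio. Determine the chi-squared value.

0.331

Total ratio parts = 16. Expected numbers out of 106:
  purple-stemmed cut-leaf: 106 × 9/16 = 59.625
  purple-stemmed potato-leaf: 106 × 3/16 = 19.875
  green-stemmed cut-leaf: 106 × 3/16 = 19.875
  green-stemmed potato-leaf: 106 × 1/16 = 6.625
χ² = Σ (O − E)² / E
  purple-stemmed cut-leaf: (62 − 59.625)² / 59.625 = 0.0946
  purple-stemmed potato-leaf: (18 − 19.875)² / 19.875 = 0.1769
  green-stemmed cut-leaf: (20 − 19.875)² / 19.875 = 0.0008
  green-stemmed potato-leaf: (6 − 6.625)² / 6.625 = 0.0590
χ² = 0.0946 + 0.1769 + 0.0008 + 0.0590 = 0.3313 ≈ 0.331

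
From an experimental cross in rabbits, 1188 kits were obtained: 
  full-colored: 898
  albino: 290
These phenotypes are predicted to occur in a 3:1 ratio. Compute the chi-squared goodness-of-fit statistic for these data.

0.220

Under the 3:1 hypothesis (Σ ratio = 4, N = 1188):
  full-colored: 1188 × 3/4 = 891
  albino: 1188 × 1/4 = 297
χ² = Σ (O − E)² / E
  full-colored: (898 − 891)² / 891 = 0.0550
  albino: (290 − 297)² / 297 = 0.1650
χ² = 0.0550 + 0.1650 = 0.220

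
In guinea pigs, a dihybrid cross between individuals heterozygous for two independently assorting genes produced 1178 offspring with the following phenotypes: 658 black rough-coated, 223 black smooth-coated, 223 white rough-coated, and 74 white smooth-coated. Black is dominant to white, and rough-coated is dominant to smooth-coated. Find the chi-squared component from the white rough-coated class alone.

A dihybrid F₂ with independent assortment and complete dominance at both loci gives a 9:3:3:1 phenotypic ratio.
Total ratio parts = 16. Expected numbers out of 1178:
  black rough-coated: 1178 × 9/16 = 662.625
  black smooth-coated: 1178 × 3/16 = 220.875
  white rough-coated: 1178 × 3/16 = 220.875
  white smooth-coated: 1178 × 1/16 = 73.625
Contribution of white rough-coated: (223 − 220.875)² / 220.875 = 0.0204

0.020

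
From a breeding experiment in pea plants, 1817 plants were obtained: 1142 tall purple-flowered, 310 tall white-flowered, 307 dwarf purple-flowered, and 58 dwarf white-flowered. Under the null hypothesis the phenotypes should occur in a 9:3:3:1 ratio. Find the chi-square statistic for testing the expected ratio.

The 9:3:3:1 ratio has 16 parts, so with N = 1817 the expected counts are:
  tall purple-flowered: 1817 × 9/16 = 1022.0625
  tall white-flowered: 1817 × 3/16 = 340.6875
  dwarf purple-flowered: 1817 × 3/16 = 340.6875
  dwarf white-flowered: 1817 × 1/16 = 113.5625
χ² = Σ (O − E)² / E
  tall purple-flowered: (1142 − 1022.0625)² / 1022.0625 = 14.0745
  tall white-flowered: (310 − 340.6875)² / 340.6875 = 2.7642
  dwarf purple-flowered: (307 − 340.6875)² / 340.6875 = 3.3311
  dwarf white-flowered: (58 − 113.5625)² / 113.5625 = 27.1850
χ² = 14.0745 + 2.7642 + 3.3311 + 27.1850 = 47.3548 ≈ 47.355

47.355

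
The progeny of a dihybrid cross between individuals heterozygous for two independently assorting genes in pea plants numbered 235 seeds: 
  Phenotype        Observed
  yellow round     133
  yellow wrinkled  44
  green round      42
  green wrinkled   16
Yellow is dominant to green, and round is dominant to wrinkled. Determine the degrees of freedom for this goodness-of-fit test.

3

A dihybrid F₂ with independent assortment and complete dominance at both loci gives a 9:3:3:1 phenotypic ratio.
A goodness-of-fit test with 4 phenotype classes has df = 4 − 1 = 3.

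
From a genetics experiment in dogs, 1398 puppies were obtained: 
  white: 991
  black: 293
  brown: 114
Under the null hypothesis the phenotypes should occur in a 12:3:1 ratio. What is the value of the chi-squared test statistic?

14.903

Under the 12:3:1 hypothesis (Σ ratio = 16, N = 1398):
  white: 1398 × 12/16 = 1048.5
  black: 1398 × 3/16 = 262.125
  brown: 1398 × 1/16 = 87.375
χ² = Σ (O − E)² / E
  white: (991 − 1048.5)² / 1048.5 = 3.1533
  black: (293 − 262.125)² / 262.125 = 3.6367
  brown: (114 − 87.375)² / 87.375 = 8.1132
χ² = 3.1533 + 3.6367 + 8.1132 = 14.9032 ≈ 14.903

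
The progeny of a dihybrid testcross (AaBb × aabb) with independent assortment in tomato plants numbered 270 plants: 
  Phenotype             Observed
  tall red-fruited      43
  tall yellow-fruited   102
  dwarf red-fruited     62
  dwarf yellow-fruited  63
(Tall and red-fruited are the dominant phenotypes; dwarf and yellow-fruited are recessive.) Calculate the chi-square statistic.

A dihybrid testcross with independent assortment gives a 1:1:1:1 ratio.
Total ratio parts = 4. Expected numbers out of 270:
  tall red-fruited: 270 × 1/4 = 67.5
  tall yellow-fruited: 270 × 1/4 = 67.5
  dwarf red-fruited: 270 × 1/4 = 67.5
  dwarf yellow-fruited: 270 × 1/4 = 67.5
χ² = Σ (O − E)² / E
  tall red-fruited: (43 − 67.5)² / 67.5 = 8.8926
  tall yellow-fruited: (102 − 67.5)² / 67.5 = 17.6333
  dwarf red-fruited: (62 − 67.5)² / 67.5 = 0.4481
  dwarf yellow-fruited: (63 − 67.5)² / 67.5 = 0.3000
χ² = 8.8926 + 17.6333 + 0.4481 + 0.3000 = 27.274

27.274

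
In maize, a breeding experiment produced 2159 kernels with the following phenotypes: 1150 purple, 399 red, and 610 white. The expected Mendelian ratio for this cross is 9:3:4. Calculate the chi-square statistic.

12.646

Expected counts for N = 2159 under a 9:3:4 ratio (total parts = 16):
  purple: 2159 × 9/16 = 1214.4375
  red: 2159 × 3/16 = 404.8125
  white: 2159 × 4/16 = 539.75
χ² = Σ (O − E)² / E
  purple: (1150 − 1214.4375)² / 1214.4375 = 3.4190
  red: (399 − 404.8125)² / 404.8125 = 0.0835
  white: (610 − 539.75)² / 539.75 = 9.1432
χ² = 3.4190 + 0.0835 + 9.1432 = 12.6457 ≈ 12.646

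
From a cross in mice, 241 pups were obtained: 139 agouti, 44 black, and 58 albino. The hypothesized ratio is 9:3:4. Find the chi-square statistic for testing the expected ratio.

0.202

Under the 9:3:4 hypothesis (Σ ratio = 16, N = 241):
  agouti: 241 × 9/16 = 135.5625
  black: 241 × 3/16 = 45.1875
  albino: 241 × 4/16 = 60.25
χ² = Σ (O − E)² / E
  agouti: (139 − 135.5625)² / 135.5625 = 0.0872
  black: (44 − 45.1875)² / 45.1875 = 0.0312
  albino: (58 − 60.25)² / 60.25 = 0.0840
χ² = 0.0872 + 0.0312 + 0.0840 = 0.2024 ≈ 0.202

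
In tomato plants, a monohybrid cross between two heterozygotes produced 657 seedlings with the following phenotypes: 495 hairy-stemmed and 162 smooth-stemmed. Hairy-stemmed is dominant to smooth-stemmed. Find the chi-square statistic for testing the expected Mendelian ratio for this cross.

For a monohybrid cross between heterozygotes with complete dominance, the expected phenotypic ratio is 3:1.
Expected counts for N = 657 under a 3:1 ratio (total parts = 4):
  hairy-stemmed: 657 × 3/4 = 492.75
  smooth-stemmed: 657 × 1/4 = 164.25
χ² = Σ (O − E)² / E
  hairy-stemmed: (495 − 492.75)² / 492.75 = 0.0103
  smooth-stemmed: (162 − 164.25)² / 164.25 = 0.0308
χ² = 0.0103 + 0.0308 = 0.0411 ≈ 0.041

0.041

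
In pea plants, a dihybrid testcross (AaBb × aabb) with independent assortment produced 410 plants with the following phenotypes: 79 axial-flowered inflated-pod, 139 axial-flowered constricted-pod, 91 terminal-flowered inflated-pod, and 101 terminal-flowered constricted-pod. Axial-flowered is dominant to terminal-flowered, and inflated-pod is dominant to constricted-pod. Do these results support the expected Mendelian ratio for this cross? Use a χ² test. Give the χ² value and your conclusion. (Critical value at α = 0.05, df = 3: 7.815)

19.698; not consistent

A dihybrid testcross with independent assortment gives a 1:1:1:1 ratio.
Total ratio parts = 4. Expected numbers out of 410:
  axial-flowered inflated-pod: 410 × 1/4 = 102.5
  axial-flowered constricted-pod: 410 × 1/4 = 102.5
  terminal-flowered inflated-pod: 410 × 1/4 = 102.5
  terminal-flowered constricted-pod: 410 × 1/4 = 102.5
χ² = Σ (O − E)² / E
  axial-flowered inflated-pod: (79 − 102.5)² / 102.5 = 5.3878
  axial-flowered constricted-pod: (139 − 102.5)² / 102.5 = 12.9976
  terminal-flowered inflated-pod: (91 − 102.5)² / 102.5 = 1.2902
  terminal-flowered constricted-pod: (101 − 102.5)² / 102.5 = 0.0220
χ² = 5.3878 + 12.9976 + 1.2902 + 0.0220 = 19.6976 ≈ 19.698
Degrees of freedom = 4 − 1 = 3; critical value at α = 0.05 is 7.815.
Since 19.698 > 7.815, we reject the null hypothesis — the data do not fit the 1:1:1:1 ratio.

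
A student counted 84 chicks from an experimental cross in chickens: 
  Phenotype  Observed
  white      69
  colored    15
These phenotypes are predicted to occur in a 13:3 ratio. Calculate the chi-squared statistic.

Expected counts for N = 84 under a 13:3 ratio (total parts = 16):
  white: 84 × 13/16 = 68.25
  colored: 84 × 3/16 = 15.75
χ² = Σ (O − E)² / E
  white: (69 − 68.25)² / 68.25 = 0.0082
  colored: (15 − 15.75)² / 15.75 = 0.0357
χ² = 0.0082 + 0.0357 = 0.0439 ≈ 0.044

0.044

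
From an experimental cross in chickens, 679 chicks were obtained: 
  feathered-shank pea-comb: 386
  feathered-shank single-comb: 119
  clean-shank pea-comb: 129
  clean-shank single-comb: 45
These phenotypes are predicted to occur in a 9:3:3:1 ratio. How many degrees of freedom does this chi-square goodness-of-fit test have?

3

A goodness-of-fit test with 4 phenotype classes has df = 4 − 1 = 3.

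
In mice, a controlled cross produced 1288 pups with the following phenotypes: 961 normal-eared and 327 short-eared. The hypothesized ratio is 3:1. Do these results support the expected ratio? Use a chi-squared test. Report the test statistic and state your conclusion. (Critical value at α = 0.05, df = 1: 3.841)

0.104; consistent

Expected counts for N = 1288 under a 3:1 ratio (total parts = 4):
  normal-eared: 1288 × 3/4 = 966
  short-eared: 1288 × 1/4 = 322
χ² = Σ (O − E)² / E
  normal-eared: (961 − 966)² / 966 = 0.0259
  short-eared: (327 − 322)² / 322 = 0.0776
χ² = 0.0259 + 0.0776 = 0.1035 ≈ 0.104
Degrees of freedom = 2 − 1 = 1; critical value at α = 0.05 is 3.841.
Since 0.104 < 3.841, we fail to reject the null hypothesis — the data are consistent with the 3:1 ratio.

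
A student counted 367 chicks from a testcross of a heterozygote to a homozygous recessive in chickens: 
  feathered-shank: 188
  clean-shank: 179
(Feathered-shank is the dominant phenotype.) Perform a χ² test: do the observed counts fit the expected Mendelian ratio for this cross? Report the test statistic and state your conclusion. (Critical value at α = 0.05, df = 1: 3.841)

A testcross of a heterozygote (Aa × aa) gives a 1:1 phenotypic ratio.
Total ratio parts = 2. Expected numbers out of 367:
  feathered-shank: 367 × 1/2 = 183.5
  clean-shank: 367 × 1/2 = 183.5
χ² = Σ (O − E)² / E
  feathered-shank: (188 − 183.5)² / 183.5 = 0.1104
  clean-shank: (179 − 183.5)² / 183.5 = 0.1104
χ² = 0.1104 + 0.1104 = 0.2208 ≈ 0.221
Degrees of freedom = 2 − 1 = 1; critical value at α = 0.05 is 3.841.
Since 0.221 < 3.841, we fail to reject the null hypothesis — the data are consistent with the 1:1 ratio.

0.221; consistent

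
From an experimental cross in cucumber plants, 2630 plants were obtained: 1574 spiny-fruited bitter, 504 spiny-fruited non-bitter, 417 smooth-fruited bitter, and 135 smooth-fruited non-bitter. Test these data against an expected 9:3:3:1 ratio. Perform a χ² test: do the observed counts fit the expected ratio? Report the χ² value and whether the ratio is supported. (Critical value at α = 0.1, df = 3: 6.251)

23.293; not consistent

The 9:3:3:1 ratio has 16 parts, so with N = 2630 the expected counts are:
  spiny-fruited bitter: 2630 × 9/16 = 1479.375
  spiny-fruited non-bitter: 2630 × 3/16 = 493.125
  smooth-fruited bitter: 2630 × 3/16 = 493.125
  smooth-fruited non-bitter: 2630 × 1/16 = 164.375
χ² = Σ (O − E)² / E
  spiny-fruited bitter: (1574 − 1479.375)² / 1479.375 = 6.0525
  spiny-fruited non-bitter: (504 − 493.125)² / 493.125 = 0.2398
  smooth-fruited bitter: (417 − 493.125)² / 493.125 = 11.7516
  smooth-fruited non-bitter: (135 − 164.375)² / 164.375 = 5.2495
χ² = 6.0525 + 0.2398 + 11.7516 + 5.2495 = 23.2934 ≈ 23.293
Degrees of freedom = 4 − 1 = 3; critical value at α = 0.1 is 6.251.
Since 23.293 > 6.251, we reject the null hypothesis — the data do not fit the 9:3:3:1 ratio.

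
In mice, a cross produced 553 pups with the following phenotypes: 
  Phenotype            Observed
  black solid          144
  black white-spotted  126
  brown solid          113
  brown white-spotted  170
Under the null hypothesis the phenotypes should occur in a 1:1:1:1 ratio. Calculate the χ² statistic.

Expected counts for N = 553 under a 1:1:1:1 ratio (total parts = 4):
  black solid: 553 × 1/4 = 138.25
  black white-spotted: 553 × 1/4 = 138.25
  brown solid: 553 × 1/4 = 138.25
  brown white-spotted: 553 × 1/4 = 138.25
χ² = Σ (O − E)² / E
  black solid: (144 − 138.25)² / 138.25 = 0.2392
  black white-spotted: (126 − 138.25)² / 138.25 = 1.0854
  brown solid: (113 − 138.25)² / 138.25 = 4.6117
  brown white-spotted: (170 − 138.25)² / 138.25 = 7.2916
χ² = 0.2392 + 1.0854 + 4.6117 + 7.2916 = 13.2279 ≈ 13.228

13.228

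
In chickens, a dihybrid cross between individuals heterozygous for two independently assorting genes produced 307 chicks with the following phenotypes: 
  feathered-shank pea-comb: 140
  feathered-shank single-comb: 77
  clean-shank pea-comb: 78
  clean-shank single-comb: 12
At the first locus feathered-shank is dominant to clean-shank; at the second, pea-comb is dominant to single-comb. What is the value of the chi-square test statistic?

A dihybrid F₂ with independent assortment and complete dominance at both loci gives a 9:3:3:1 phenotypic ratio.
Under the 9:3:3:1 hypothesis (Σ ratio = 16, N = 307):
  feathered-shank pea-comb: 307 × 9/16 = 172.6875
  feathered-shank single-comb: 307 × 3/16 = 57.5625
  clean-shank pea-comb: 307 × 3/16 = 57.5625
  clean-shank single-comb: 307 × 1/16 = 19.1875
χ² = Σ (O − E)² / E
  feathered-shank pea-comb: (140 − 172.6875)² / 172.6875 = 6.1873
  feathered-shank single-comb: (77 − 57.5625)² / 57.5625 = 6.5636
  clean-shank pea-comb: (78 − 57.5625)² / 57.5625 = 7.2563
  clean-shank single-comb: (12 − 19.1875)² / 19.1875 = 2.6924
χ² = 6.1873 + 6.5636 + 7.2563 + 2.6924 = 22.6996 ≈ 22.700

22.700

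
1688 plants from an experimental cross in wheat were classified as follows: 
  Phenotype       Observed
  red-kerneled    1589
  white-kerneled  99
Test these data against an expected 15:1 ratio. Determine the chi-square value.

Total ratio parts = 16. Expected numbers out of 1688:
  red-kerneled: 1688 × 15/16 = 1582.5
  white-kerneled: 1688 × 1/16 = 105.5
χ² = Σ (O − E)² / E
  red-kerneled: (1589 − 1582.5)² / 1582.5 = 0.0267
  white-kerneled: (99 − 105.5)² / 105.5 = 0.4005
χ² = 0.0267 + 0.4005 = 0.4272 ≈ 0.427

0.427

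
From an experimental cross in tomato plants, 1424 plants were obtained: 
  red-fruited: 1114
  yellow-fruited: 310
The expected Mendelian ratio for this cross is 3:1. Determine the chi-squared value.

7.925

Expected counts for N = 1424 under a 3:1 ratio (total parts = 4):
  red-fruited: 1424 × 3/4 = 1068
  yellow-fruited: 1424 × 1/4 = 356
χ² = Σ (O − E)² / E
  red-fruited: (1114 − 1068)² / 1068 = 1.9813
  yellow-fruited: (310 − 356)² / 356 = 5.9438
χ² = 1.9813 + 5.9438 = 7.9251 ≈ 7.925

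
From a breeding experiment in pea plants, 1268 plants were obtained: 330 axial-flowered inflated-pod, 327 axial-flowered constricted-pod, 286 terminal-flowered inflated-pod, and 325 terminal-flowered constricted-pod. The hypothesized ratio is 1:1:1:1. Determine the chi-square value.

Expected counts for N = 1268 under a 1:1:1:1 ratio (total parts = 4):
  axial-flowered inflated-pod: 1268 × 1/4 = 317
  axial-flowered constricted-pod: 1268 × 1/4 = 317
  terminal-flowered inflated-pod: 1268 × 1/4 = 317
  terminal-flowered constricted-pod: 1268 × 1/4 = 317
χ² = Σ (O − E)² / E
  axial-flowered inflated-pod: (330 − 317)² / 317 = 0.5331
  axial-flowered constricted-pod: (327 − 317)² / 317 = 0.3155
  terminal-flowered inflated-pod: (286 − 317)² / 317 = 3.0315
  terminal-flowered constricted-pod: (325 − 317)² / 317 = 0.2019
χ² = 0.5331 + 0.3155 + 3.0315 + 0.2019 = 4.082

4.082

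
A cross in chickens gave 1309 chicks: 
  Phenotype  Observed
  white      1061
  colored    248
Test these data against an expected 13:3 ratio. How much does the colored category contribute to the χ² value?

0.027

Total ratio parts = 16. Expected numbers out of 1309:
  white: 1309 × 13/16 = 1063.5625
  colored: 1309 × 3/16 = 245.4375
Contribution of colored: (248 − 245.4375)² / 245.4375 = 0.0268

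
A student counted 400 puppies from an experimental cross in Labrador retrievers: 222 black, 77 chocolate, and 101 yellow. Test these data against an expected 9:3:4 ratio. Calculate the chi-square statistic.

Under the 9:3:4 hypothesis (Σ ratio = 16, N = 400):
  black: 400 × 9/16 = 225
  chocolate: 400 × 3/16 = 75
  yellow: 400 × 4/16 = 100
χ² = Σ (O − E)² / E
  black: (222 − 225)² / 225 = 0.0400
  chocolate: (77 − 75)² / 75 = 0.0533
  yellow: (101 − 100)² / 100 = 0.0100
χ² = 0.0400 + 0.0533 + 0.0100 = 0.1033 ≈ 0.103

0.103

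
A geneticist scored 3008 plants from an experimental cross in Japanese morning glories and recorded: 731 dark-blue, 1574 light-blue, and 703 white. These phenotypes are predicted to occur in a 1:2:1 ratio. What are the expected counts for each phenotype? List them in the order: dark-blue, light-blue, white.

752, 1504, 752

Expected counts for N = 3008 under a 1:2:1 ratio (total parts = 4):
  dark-blue: 3008 × 1/4 = 752
  light-blue: 3008 × 2/4 = 1504
  white: 3008 × 1/4 = 752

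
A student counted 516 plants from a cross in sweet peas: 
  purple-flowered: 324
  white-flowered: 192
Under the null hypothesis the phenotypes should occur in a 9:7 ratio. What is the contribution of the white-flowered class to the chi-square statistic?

5.046

The 9:7 ratio has 16 parts, so with N = 516 the expected counts are:
  purple-flowered: 516 × 9/16 = 290.25
  white-flowered: 516 × 7/16 = 225.75
Contribution of white-flowered: (192 − 225.75)² / 225.75 = 5.0457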